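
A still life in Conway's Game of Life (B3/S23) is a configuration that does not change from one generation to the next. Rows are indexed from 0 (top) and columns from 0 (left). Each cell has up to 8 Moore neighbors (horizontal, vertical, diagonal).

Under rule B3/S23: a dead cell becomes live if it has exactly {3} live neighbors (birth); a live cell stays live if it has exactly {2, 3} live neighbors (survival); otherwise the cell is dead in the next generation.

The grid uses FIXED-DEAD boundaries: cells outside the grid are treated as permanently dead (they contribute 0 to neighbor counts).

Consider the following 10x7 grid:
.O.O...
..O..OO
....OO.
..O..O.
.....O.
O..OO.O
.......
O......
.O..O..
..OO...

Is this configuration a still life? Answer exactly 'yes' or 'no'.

Compute generation 1 and compare to generation 0 (given above):
Generation 1:
..O....
..OO.OO
...OO..
.....OO
...O.OO
....OO.
.......
.......
.OOO...
..OO...
Cell (0,1) differs: gen0=1 vs gen1=0 -> NOT a still life.

Answer: no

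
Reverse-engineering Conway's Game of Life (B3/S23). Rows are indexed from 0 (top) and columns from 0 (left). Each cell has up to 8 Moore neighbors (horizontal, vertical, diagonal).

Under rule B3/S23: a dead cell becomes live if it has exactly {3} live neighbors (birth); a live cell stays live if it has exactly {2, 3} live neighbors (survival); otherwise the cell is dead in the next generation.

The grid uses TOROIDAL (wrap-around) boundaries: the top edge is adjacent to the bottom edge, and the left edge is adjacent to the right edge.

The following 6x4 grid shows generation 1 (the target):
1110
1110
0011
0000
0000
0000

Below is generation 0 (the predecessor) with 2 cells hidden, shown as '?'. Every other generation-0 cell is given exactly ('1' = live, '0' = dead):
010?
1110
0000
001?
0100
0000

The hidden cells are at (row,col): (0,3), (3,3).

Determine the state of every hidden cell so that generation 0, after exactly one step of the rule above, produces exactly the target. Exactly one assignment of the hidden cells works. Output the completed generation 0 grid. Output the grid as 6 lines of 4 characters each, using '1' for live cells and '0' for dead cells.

Answer: 0100
1110
0000
0010
0100
0000

Derivation:
Hidden generation-0 cells (in order): (0,3), (3,3).
A hidden cell only influences target cells in its own 3x3 neighborhood. Try each of the 2^2 = 4 assignments, step the completed generation 0 forward once under B3/S23, and compare with the target:
  (0,3)=0 (3,3)=0 -> step reproduces the target at every cell -> ACCEPT
  (0,3)=0 (3,3)=1 -> step gives (2,0)='1' but target has '0' -> reject
  (0,3)=1 (3,3)=0 -> step gives (0,0)='0' but target has '1' -> reject
  (0,3)=1 (3,3)=1 -> step gives (0,0)='0' but target has '1' -> reject
Unique solution: (0,3)=dead, (3,3)=dead.
Check: live-neighbor counts of every cell in the completed generation 0:
3332
2322
2433
1211
1121
2220
Applying B3/S23 to generation 0 with these counts gives:
1110
1110
0011
0000
0000
0000
which matches the target exactly.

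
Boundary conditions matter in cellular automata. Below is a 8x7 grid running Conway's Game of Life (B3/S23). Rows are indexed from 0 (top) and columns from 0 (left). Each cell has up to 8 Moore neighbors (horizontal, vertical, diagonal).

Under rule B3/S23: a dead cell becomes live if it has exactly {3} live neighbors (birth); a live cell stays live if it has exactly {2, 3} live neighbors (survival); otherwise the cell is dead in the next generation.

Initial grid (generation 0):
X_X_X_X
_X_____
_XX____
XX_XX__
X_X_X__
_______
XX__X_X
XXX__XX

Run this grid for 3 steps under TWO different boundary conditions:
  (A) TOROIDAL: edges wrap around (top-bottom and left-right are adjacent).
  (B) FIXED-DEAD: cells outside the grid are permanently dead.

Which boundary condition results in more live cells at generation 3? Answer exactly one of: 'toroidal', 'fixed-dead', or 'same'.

Under TOROIDAL boundary, generation 3:
_XX_X__
__X__X_
__X__X_
XXX_XX_
______X
______X
X_____X
_XX_XX_
Population = 20

Under FIXED-DEAD boundary, generation 3:
_______
___X___
__XXX__
_______
X_X____
X_X___X
__X___X
___XXXX
Population = 15

Comparison: toroidal=20, fixed-dead=15 -> toroidal

Answer: toroidal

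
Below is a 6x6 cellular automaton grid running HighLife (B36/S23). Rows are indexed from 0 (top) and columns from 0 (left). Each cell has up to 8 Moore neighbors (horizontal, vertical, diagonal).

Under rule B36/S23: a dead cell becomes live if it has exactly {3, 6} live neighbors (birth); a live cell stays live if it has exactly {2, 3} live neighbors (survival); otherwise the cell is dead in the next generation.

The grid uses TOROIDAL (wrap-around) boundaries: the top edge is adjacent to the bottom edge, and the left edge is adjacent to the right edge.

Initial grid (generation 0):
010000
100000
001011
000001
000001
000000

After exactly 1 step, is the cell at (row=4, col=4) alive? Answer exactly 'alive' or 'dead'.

Answer: dead

Derivation:
Simulating step by step:
Generation 0 (given above): 7 live cells
Generation 1: 8 live cells
000000
110001
100011
100001
000000
000000

Cell (4,4) at generation 1: 0 -> dead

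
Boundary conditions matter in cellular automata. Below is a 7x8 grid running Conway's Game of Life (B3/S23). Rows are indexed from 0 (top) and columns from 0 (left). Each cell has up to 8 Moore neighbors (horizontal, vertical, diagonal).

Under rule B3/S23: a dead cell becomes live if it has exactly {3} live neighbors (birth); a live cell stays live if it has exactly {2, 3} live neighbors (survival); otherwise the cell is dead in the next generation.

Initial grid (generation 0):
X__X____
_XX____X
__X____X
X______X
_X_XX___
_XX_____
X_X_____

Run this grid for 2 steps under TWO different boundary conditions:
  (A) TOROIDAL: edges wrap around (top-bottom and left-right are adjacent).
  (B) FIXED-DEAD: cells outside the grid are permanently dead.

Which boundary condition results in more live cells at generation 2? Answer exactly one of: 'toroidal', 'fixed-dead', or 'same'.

Under TOROIDAL boundary, generation 2:
____X__X
_X_X____
______X_
___X__XX
___X___X
X__X____
X_XX____
Population = 15

Under FIXED-DEAD boundary, generation 2:
_X_X____
___X____
________
X__X____
X__X____
X_X_____
________
Population = 9

Comparison: toroidal=15, fixed-dead=9 -> toroidal

Answer: toroidal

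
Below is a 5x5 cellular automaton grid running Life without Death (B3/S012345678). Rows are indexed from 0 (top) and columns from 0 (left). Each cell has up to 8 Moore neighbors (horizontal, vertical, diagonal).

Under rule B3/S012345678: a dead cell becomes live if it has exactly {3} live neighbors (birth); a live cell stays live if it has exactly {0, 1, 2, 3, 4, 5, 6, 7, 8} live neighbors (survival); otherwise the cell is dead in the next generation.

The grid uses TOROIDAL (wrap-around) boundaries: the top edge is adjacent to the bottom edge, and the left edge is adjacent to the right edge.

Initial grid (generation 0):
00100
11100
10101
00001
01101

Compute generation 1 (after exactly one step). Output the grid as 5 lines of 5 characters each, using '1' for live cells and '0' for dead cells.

Simulating step by step:
Generation 0 (given above): 11 live cells
Generation 1: 14 live cells
(generation 1 grid is the final answer)

Answer: 00100
11101
10101
00101
11101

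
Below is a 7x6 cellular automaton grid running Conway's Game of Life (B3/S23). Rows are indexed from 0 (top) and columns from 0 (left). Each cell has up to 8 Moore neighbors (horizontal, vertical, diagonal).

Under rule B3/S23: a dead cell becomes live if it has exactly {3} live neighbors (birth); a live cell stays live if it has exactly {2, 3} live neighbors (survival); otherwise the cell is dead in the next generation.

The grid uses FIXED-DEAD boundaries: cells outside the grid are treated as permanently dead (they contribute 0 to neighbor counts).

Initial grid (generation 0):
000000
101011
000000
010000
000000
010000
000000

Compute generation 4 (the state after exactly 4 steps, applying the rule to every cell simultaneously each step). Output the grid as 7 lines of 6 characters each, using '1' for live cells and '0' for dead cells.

Answer: 000000
000000
000000
000000
000000
000000
000000

Derivation:
Simulating step by step:
Generation 0 (given above): 6 live cells
Generation 1: 1 live cells
000000
000000
010000
000000
000000
000000
000000
Generation 2: 0 live cells
000000
000000
000000
000000
000000
000000
000000
Generation 3: 0 live cells
000000
000000
000000
000000
000000
000000
000000
Generation 4: 0 live cells
(generation 4 grid is the final answer)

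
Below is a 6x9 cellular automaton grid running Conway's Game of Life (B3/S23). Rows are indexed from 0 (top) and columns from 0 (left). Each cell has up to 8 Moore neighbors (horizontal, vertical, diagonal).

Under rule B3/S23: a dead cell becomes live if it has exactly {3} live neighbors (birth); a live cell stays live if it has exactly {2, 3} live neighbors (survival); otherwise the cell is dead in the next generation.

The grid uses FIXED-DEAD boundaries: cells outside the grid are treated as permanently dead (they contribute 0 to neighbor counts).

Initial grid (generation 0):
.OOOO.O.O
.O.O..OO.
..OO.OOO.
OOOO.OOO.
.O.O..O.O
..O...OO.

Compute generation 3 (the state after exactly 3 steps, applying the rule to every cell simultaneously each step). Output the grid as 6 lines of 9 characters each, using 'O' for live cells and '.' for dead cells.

Simulating step by step:
Generation 0 (given above): 29 live cells
Generation 1: 18 live cells
.O.OOOO..
.O......O
O.......O
O.......O
O..OO...O
..O...OO.
Generation 2: 22 live cells
..O.OO...
OOO.OO.O.
OO.....OO
OO.....OO
.O.O....O
...O...O.
Generation 3: 14 live cells
(generation 3 grid is the final answer)

Answer: ..O.OOO..
O.O.OO.OO
.........
.........
OO......O
..O......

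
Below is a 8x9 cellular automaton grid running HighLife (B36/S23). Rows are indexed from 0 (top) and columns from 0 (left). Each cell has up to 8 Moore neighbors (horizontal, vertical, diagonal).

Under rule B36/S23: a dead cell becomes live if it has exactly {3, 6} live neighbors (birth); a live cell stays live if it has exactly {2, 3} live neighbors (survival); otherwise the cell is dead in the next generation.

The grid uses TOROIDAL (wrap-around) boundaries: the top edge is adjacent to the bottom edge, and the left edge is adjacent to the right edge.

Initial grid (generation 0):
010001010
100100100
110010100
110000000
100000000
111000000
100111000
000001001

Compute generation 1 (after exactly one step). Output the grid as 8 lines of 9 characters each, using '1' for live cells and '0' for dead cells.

Answer: 100011011
101010111
001001001
000000001
011000001
101110001
101111001
100001001

Derivation:
Simulating step by step:
Generation 0 (given above): 22 live cells
Generation 1: 32 live cells
(generation 1 grid is the final answer)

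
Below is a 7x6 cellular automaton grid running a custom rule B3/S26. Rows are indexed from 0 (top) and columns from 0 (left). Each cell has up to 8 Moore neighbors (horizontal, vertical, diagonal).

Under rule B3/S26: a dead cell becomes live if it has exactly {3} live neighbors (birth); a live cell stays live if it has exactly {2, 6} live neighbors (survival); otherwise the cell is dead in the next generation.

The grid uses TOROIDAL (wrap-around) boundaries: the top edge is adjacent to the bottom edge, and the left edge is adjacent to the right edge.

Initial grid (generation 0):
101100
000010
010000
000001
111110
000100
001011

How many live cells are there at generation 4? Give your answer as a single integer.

Answer: 0

Derivation:
Simulating step by step:
Generation 0 (given above): 15 live cells
Generation 1: 14 live cells
011000
011100
000000
000111
110001
100000
010001
Generation 2: 4 live cells
000100
000100
000000
000000
010000
000000
001000
Generation 3: 2 live cells
001100
000000
000000
000000
000000
000000
000000
Generation 4: 0 live cells
000000
000000
000000
000000
000000
000000
000000
Population at generation 4: 0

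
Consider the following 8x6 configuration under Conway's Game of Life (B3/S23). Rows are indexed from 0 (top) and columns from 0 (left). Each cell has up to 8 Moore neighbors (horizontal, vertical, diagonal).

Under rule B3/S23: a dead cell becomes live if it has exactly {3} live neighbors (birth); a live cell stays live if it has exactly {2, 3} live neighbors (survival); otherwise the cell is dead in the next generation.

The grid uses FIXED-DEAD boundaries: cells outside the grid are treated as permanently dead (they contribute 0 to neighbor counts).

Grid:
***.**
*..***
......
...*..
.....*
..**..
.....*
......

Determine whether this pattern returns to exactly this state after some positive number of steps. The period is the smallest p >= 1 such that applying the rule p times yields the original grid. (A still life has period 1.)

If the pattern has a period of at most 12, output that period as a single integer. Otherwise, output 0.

Simulating and comparing each generation to the original:
Gen 0 (original, given above): 14 live cells
Gen 1: 13 live cells, differs from original
Gen 2: 14 live cells, differs from original
Gen 3: 13 live cells, differs from original
Gen 4: 13 live cells, differs from original
Gen 5: 15 live cells, differs from original
Gen 6: 11 live cells, differs from original
Gen 7: 14 live cells, differs from original
Gen 8: 11 live cells, differs from original
Gen 9: 9 live cells, differs from original
Gen 10: 5 live cells, differs from original
Gen 11: 0 live cells, differs from original
Gen 12: 0 live cells, differs from original
No period found within 12 steps.

Answer: 0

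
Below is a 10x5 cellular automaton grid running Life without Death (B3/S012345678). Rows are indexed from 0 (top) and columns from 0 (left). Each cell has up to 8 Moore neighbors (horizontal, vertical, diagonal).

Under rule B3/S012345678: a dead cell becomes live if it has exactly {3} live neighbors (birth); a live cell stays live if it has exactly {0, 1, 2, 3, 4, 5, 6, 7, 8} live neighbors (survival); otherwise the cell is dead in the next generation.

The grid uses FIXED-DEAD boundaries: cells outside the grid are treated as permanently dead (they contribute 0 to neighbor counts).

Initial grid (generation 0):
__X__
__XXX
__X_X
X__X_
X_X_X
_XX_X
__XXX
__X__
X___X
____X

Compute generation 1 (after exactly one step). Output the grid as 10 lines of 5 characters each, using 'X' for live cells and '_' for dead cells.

Simulating step by step:
Generation 0 (given above): 21 live cells
Generation 1: 28 live cells
(generation 1 grid is the final answer)

Answer: __X__
_XXXX
_XX_X
X_XXX
X_X_X
_XX_X
__XXX
_XX_X
X__XX
____X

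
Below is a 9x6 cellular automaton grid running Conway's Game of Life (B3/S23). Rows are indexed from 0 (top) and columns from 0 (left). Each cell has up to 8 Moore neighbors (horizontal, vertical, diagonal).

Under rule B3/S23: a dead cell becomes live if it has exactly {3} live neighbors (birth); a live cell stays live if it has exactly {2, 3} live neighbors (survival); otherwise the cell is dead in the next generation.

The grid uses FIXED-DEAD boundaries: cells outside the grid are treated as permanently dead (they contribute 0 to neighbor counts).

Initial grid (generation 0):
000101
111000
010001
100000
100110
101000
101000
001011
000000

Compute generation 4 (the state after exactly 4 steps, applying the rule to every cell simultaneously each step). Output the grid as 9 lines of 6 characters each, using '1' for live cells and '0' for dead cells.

Simulating step by step:
Generation 0 (given above): 18 live cells
Generation 1: 17 live cells
011000
111010
001000
110010
100100
101000
001000
010100
000000
Generation 2: 17 live cells
101100
100000
001000
111100
101100
001100
001100
001000
000000
Generation 3: 13 live cells
010000
001100
101100
100000
100010
000010
010000
001100
000000
Generation 4: 9 live cells
(generation 4 grid is the final answer)

Answer: 001000
000100
001100
100100
000000
000000
001100
001000
000000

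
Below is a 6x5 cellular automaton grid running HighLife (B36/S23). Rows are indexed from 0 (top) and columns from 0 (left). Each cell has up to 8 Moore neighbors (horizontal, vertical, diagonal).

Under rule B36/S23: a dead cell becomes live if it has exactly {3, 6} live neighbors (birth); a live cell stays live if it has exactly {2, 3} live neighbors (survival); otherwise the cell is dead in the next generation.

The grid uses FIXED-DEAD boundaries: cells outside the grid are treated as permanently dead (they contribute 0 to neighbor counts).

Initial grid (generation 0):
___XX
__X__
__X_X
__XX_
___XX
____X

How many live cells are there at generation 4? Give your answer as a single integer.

Answer: 8

Derivation:
Simulating step by step:
Generation 0 (given above): 10 live cells
Generation 1: 10 live cells
___X_
__X_X
_XX__
__X__
__X_X
___XX
Generation 2: 10 live cells
___X_
_XX__
_XX__
__X__
__X_X
___XX
Generation 3: 9 live cells
__X__
_X_X_
___X_
__X__
__X_X
___XX
Generation 4: 8 live cells
__X__
___X_
___X_
__X__
__X_X
___XX
Population at generation 4: 8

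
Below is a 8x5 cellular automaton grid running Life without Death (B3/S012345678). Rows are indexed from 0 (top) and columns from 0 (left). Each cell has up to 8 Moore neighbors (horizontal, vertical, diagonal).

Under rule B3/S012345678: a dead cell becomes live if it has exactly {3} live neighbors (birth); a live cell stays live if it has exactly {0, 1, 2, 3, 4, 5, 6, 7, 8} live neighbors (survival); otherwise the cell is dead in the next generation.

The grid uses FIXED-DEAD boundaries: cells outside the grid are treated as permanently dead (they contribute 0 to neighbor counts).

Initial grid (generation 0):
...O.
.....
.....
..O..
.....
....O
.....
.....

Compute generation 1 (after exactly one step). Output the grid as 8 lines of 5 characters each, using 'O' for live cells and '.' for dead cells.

Simulating step by step:
Generation 0 (given above): 3 live cells
Generation 1: 3 live cells
(generation 1 grid is the final answer)

Answer: ...O.
.....
.....
..O..
.....
....O
.....
.....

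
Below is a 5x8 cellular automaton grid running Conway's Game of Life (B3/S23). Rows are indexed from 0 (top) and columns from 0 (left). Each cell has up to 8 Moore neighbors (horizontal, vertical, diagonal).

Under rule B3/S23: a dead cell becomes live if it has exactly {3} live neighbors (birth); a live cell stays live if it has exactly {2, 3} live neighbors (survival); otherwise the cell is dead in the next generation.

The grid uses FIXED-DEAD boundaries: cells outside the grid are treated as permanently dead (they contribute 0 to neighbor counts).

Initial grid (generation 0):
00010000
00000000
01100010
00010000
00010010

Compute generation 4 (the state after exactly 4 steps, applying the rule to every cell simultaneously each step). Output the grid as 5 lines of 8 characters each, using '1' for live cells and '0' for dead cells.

Simulating step by step:
Generation 0 (given above): 7 live cells
Generation 1: 3 live cells
00000000
00100000
00100000
00010000
00000000
Generation 2: 2 live cells
00000000
00000000
00110000
00000000
00000000
Generation 3: 0 live cells
00000000
00000000
00000000
00000000
00000000
Generation 4: 0 live cells
(generation 4 grid is the final answer)

Answer: 00000000
00000000
00000000
00000000
00000000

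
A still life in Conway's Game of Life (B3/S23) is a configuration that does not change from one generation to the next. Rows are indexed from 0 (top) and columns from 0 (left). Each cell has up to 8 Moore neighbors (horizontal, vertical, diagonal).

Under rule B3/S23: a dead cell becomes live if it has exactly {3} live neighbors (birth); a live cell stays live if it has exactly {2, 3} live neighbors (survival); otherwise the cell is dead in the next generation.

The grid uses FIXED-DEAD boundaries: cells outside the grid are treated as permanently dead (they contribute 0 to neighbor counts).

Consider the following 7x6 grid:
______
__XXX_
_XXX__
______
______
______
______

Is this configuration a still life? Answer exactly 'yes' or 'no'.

Compute generation 1 and compare to generation 0 (given above):
Generation 1:
___X__
_X__X_
_X__X_
__X___
______
______
______
Cell (0,3) differs: gen0=0 vs gen1=1 -> NOT a still life.

Answer: no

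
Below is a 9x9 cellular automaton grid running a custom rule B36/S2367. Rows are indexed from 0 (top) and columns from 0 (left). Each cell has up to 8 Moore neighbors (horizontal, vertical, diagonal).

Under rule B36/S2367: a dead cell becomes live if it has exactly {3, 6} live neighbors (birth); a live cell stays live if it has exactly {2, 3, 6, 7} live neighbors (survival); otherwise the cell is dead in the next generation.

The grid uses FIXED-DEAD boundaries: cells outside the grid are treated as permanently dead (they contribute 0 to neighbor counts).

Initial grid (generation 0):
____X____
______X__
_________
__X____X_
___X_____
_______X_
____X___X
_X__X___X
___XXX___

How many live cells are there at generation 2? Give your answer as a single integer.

Answer: 2

Derivation:
Simulating step by step:
Generation 0 (given above): 14 live cells
Generation 1: 5 live cells
_________
_________
_________
_________
_________
_________
_______XX
_________
___XXX___
Generation 2: 2 live cells
_________
_________
_________
_________
_________
_________
_________
____X____
____X____
Population at generation 2: 2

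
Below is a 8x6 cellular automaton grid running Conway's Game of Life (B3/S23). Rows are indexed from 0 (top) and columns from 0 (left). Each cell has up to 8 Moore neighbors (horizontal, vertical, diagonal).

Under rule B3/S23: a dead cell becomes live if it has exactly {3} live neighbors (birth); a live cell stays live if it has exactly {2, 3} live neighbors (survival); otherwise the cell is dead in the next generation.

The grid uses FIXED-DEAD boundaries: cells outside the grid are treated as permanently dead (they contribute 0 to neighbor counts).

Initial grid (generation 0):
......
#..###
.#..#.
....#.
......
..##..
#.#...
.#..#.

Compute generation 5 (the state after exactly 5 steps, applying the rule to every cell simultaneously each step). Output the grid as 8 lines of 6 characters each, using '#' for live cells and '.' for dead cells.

Answer: ......
....#.
.....#
...##.
......
..###.
..##..
......

Derivation:
Simulating step by step:
Generation 0 (given above): 13 live cells
Generation 1: 10 live cells
....#.
...###
......
......
...#..
.###..
..#...
.#....
Generation 2: 11 live cells
...###
...###
....#.
......
...#..
.#.#..
...#..
......
Generation 3: 9 live cells
...#.#
......
...###
......
..#...
...##.
..#...
......
Generation 4: 9 live cells
......
...#.#
....#.
...##.
...#..
..##..
...#..
......
Generation 5: 9 live cells
(generation 5 grid is the final answer)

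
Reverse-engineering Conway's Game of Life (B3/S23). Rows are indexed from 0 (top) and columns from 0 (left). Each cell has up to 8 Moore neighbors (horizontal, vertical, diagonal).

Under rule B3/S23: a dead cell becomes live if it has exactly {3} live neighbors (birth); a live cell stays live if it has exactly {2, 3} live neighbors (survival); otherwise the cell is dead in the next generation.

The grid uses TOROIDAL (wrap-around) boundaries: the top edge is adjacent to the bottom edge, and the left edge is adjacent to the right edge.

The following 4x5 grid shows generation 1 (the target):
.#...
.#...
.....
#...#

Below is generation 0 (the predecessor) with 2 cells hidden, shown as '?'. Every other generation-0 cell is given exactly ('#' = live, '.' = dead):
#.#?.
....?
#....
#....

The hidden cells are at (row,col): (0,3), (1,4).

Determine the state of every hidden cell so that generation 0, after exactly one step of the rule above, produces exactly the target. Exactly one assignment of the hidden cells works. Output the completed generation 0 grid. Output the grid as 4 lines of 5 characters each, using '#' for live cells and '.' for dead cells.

Answer: #.#..
.....
#....
#....

Derivation:
Hidden generation-0 cells (in order): (0,3), (1,4).
A hidden cell only influences target cells in its own 3x3 neighborhood. Try each of the 2^2 = 4 assignments, step the completed generation 0 forward once under B3/S23, and compare with the target:
  (0,3)=. (1,4)=. -> step reproduces the target at every cell -> ACCEPT
  (0,3)=. (1,4)=# -> step gives (0,0)='#' but target has '.' -> reject
  (0,3)=# (1,4)=. -> step gives (0,4)='#' but target has '.' -> reject
  (0,3)=# (1,4)=# -> step gives (0,0)='#' but target has '.' -> reject
Unique solution: (0,3)=dead, (1,4)=dead.
Check: live-neighbor counts of every cell in the completed generation 0:
13012
23112
12002
24113
Applying B3/S23 to generation 0 with these counts gives:
.#...
.#...
.....
#...#
which matches the target exactly.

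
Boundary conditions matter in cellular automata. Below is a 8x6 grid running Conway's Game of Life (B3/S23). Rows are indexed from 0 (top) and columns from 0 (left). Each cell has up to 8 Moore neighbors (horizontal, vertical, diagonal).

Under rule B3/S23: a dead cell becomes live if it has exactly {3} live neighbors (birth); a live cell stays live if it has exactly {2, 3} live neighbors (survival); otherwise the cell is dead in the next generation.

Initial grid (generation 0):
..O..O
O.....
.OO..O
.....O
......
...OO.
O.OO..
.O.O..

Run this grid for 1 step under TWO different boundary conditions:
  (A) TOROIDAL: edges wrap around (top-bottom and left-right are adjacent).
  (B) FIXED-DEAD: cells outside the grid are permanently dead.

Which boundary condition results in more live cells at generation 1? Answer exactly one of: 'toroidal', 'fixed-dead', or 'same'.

Answer: toroidal

Derivation:
Under TOROIDAL boundary, generation 1:
OOO...
O.O..O
.O...O
O.....
....O.
..OOO.
.O....
OO.OO.
Population = 18

Under FIXED-DEAD boundary, generation 1:
......
..O...
.O....
......
....O.
..OOO.
.O....
.O.O..
Population = 9

Comparison: toroidal=18, fixed-dead=9 -> toroidal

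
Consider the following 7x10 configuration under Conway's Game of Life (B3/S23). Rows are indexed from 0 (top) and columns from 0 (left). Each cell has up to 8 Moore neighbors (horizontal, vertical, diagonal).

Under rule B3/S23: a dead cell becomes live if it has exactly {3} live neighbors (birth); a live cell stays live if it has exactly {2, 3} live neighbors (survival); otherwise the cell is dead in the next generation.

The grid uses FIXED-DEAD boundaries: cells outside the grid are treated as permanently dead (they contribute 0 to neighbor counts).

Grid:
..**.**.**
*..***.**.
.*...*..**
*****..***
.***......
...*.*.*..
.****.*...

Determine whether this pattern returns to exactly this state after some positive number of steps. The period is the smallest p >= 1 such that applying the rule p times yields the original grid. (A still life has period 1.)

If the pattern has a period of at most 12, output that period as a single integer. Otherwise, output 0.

Simulating and comparing each generation to the original:
Gen 0 (original, given above): 35 live cells
Gen 1: 23 live cells, differs from original
Gen 2: 16 live cells, differs from original
Gen 3: 19 live cells, differs from original
Gen 4: 20 live cells, differs from original
Gen 5: 19 live cells, differs from original
Gen 6: 18 live cells, differs from original
Gen 7: 15 live cells, differs from original
Gen 8: 11 live cells, differs from original
Gen 9: 9 live cells, differs from original
Gen 10: 7 live cells, differs from original
Gen 11: 2 live cells, differs from original
Gen 12: 0 live cells, differs from original
No period found within 12 steps.

Answer: 0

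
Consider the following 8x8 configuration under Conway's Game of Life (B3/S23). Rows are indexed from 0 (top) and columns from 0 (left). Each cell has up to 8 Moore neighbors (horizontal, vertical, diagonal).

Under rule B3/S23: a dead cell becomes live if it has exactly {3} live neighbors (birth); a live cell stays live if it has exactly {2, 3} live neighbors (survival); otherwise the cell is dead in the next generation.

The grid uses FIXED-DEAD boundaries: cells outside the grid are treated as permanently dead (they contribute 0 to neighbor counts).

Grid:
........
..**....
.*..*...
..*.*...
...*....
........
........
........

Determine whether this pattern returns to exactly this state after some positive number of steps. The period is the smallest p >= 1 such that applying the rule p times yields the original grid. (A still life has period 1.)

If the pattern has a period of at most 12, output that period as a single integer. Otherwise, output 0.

Answer: 1

Derivation:
Simulating and comparing each generation to the original:
Gen 0 (original, given above): 7 live cells
Gen 1: 7 live cells, MATCHES original -> period = 1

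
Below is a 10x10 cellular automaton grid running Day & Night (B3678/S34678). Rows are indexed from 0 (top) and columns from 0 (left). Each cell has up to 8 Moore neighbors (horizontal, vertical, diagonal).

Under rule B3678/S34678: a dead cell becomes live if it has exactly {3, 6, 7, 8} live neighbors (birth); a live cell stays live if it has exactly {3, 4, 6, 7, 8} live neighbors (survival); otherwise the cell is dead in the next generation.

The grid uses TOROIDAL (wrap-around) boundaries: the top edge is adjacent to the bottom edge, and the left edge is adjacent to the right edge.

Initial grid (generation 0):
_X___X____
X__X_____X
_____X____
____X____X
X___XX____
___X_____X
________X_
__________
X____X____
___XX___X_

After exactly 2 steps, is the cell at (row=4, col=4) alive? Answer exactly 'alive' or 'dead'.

Answer: alive

Derivation:
Simulating step by step:
Generation 0 (given above): 19 live cells
Generation 1: 16 live cells
X_XX_____X
____X_____
X___X____X
____X_____
___XX____X
____X_____
__________
__________
____X_____
____XX____
Generation 2: 15 live cells
___X_X____
_X________
___X_X____
X___XX___X
___XXX____
___X______
__________
__________
_____X____
____X_____

Cell (4,4) at generation 2: 1 -> alive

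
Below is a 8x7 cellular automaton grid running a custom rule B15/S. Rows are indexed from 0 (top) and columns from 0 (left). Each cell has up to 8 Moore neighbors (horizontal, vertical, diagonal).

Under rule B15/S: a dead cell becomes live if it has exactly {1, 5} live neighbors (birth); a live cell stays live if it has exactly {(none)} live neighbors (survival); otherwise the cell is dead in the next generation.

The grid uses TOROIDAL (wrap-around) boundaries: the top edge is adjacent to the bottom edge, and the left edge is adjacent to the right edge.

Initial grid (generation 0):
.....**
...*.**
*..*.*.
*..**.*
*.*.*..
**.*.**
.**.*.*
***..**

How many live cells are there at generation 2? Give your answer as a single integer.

Answer: 31

Derivation:
Simulating step by step:
Generation 0 (given above): 29 live cells
Generation 1: 7 live cells
*......
.*..*..
.......
.......
.*.*.*.
..*....
.......
.......
Generation 2: 31 live cells
..*****
..**.**
******.
**.*.**
*.....*
*....**
.***...
**....*
Population at generation 2: 31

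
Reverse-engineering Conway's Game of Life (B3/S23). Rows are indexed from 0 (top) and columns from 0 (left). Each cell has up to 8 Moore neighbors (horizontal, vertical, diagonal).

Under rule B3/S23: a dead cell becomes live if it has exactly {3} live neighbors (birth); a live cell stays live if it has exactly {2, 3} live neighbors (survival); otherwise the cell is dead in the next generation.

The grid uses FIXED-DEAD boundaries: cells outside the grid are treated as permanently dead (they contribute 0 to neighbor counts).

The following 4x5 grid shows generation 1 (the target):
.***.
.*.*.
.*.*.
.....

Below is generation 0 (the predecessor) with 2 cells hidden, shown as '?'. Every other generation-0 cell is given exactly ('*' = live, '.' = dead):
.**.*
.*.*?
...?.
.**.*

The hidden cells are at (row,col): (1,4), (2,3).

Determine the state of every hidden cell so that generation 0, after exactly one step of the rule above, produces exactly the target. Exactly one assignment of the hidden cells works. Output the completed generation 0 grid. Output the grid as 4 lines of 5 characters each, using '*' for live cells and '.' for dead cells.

Answer: .**.*
.*.*.
.....
.**.*

Derivation:
Hidden generation-0 cells (in order): (1,4), (2,3).
A hidden cell only influences target cells in its own 3x3 neighborhood. Try each of the 2^2 = 4 assignments, step the completed generation 0 forward once under B3/S23, and compare with the target:
  (1,4)=. (2,3)=. -> step reproduces the target at every cell -> ACCEPT
  (1,4)=. (2,3)=* -> step gives (1,4)='*' but target has '.' -> reject
  (1,4)=* (2,3)=. -> step gives (0,3)='.' but target has '*' -> reject
  (1,4)=* (2,3)=* -> step gives (0,3)='.' but target has '*' -> reject
Unique solution: (1,4)=dead, (2,3)=dead.
Check: live-neighbor counts of every cell in the completed generation 0:
22331
22422
23432
11120
Applying B3/S23 to generation 0 with these counts gives:
.***.
.*.*.
.*.*.
.....
which matches the target exactly.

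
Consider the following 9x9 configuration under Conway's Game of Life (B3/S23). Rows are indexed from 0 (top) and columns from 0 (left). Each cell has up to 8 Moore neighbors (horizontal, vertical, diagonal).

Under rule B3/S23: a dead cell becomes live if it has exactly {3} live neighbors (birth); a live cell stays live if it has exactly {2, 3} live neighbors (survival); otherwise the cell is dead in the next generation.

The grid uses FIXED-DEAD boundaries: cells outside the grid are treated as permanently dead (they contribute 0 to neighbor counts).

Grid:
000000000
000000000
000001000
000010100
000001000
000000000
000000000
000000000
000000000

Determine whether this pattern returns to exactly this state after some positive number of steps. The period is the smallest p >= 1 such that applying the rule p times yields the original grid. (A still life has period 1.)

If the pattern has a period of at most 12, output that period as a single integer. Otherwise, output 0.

Answer: 1

Derivation:
Simulating and comparing each generation to the original:
Gen 0 (original, given above): 4 live cells
Gen 1: 4 live cells, MATCHES original -> period = 1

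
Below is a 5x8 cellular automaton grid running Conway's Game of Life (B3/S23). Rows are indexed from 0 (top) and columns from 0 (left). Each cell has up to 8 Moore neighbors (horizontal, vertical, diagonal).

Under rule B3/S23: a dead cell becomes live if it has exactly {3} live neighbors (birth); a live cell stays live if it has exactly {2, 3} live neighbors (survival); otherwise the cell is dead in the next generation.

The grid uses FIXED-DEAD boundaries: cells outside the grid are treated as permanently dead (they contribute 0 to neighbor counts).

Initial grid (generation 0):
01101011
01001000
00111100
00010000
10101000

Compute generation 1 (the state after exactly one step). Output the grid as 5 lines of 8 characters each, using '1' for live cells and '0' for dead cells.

Simulating step by step:
Generation 0 (given above): 15 live cells
Generation 1: 11 live cells
(generation 1 grid is the final answer)

Answer: 01110100
01000010
00100100
01000100
00010000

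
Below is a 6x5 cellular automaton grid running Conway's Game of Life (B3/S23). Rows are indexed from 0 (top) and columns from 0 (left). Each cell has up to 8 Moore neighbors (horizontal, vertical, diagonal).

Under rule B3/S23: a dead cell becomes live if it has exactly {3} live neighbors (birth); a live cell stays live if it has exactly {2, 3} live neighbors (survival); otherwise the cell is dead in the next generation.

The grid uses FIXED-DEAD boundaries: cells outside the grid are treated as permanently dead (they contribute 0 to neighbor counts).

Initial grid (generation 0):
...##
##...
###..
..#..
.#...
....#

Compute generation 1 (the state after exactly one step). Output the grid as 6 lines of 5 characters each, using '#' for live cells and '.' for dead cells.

Answer: .....
#..#.
#.#..
#.#..
.....
.....

Derivation:
Simulating step by step:
Generation 0 (given above): 10 live cells
Generation 1: 6 live cells
(generation 1 grid is the final answer)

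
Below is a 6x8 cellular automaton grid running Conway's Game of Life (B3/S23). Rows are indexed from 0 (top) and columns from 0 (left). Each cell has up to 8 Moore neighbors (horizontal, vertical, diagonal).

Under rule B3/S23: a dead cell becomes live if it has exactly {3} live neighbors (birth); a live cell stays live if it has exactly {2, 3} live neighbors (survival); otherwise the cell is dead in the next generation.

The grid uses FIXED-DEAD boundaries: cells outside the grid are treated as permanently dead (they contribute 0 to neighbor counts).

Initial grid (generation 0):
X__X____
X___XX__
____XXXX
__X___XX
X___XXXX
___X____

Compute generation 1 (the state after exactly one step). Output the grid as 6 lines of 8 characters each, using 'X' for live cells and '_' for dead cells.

Simulating step by step:
Generation 0 (given above): 18 live cells
Generation 1: 13 live cells
(generation 1 grid is the final answer)

Answer: ____X___
___X____
___XX__X
___X____
___XXX_X
____XXX_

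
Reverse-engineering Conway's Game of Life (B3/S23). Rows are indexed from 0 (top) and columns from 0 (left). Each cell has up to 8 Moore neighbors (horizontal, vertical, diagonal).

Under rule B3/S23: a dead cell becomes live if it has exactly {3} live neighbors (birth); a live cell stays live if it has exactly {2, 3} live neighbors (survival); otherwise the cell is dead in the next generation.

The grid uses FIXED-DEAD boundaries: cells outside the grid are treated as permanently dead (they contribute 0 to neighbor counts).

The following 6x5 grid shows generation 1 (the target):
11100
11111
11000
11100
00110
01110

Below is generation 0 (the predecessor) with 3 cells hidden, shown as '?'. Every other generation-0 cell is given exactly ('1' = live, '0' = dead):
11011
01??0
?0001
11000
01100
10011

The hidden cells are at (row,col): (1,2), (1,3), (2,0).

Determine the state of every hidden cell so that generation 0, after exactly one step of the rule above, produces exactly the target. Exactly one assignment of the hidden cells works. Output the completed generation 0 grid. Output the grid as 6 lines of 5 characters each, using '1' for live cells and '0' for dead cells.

Hidden generation-0 cells (in order): (1,2), (1,3), (2,0).
A hidden cell only influences target cells in its own 3x3 neighborhood. Try each of the 2^3 = 8 assignments, step the completed generation 0 forward once under B3/S23, and compare with the target:
  (1,2)=0 (1,3)=0 (2,0)=0 -> step reproduces the target at every cell -> ACCEPT
  (1,2)=0 (1,3)=0 (2,0)=1 -> step gives (1,0)='0' but target has '1' -> reject
  (1,2)=0 (1,3)=1 (2,0)=0 -> step gives (0,2)='0' but target has '1' -> reject
  (1,2)=0 (1,3)=1 (2,0)=1 -> step gives (0,2)='0' but target has '1' -> reject
  (1,2)=1 (1,3)=0 (2,0)=0 -> step gives (0,2)='0' but target has '1' -> reject
  (1,2)=1 (1,3)=0 (2,0)=1 -> step gives (0,2)='0' but target has '1' -> reject
  (1,2)=1 (1,3)=1 (2,0)=0 -> step gives (0,2)='0' but target has '1' -> reject
  (1,2)=1 (1,3)=1 (2,0)=1 -> step gives (0,2)='0' but target has '1' -> reject
Unique solution: (1,2)=dead, (1,3)=dead, (2,0)=dead.
Check: live-neighbor counts of every cell in the completed generation 0:
22311
32333
33210
23321
44332
13321
Applying B3/S23 to generation 0 with these counts gives:
11100
11111
11000
11100
00110
01110
which matches the target exactly.

Answer: 11011
01000
00001
11000
01100
10011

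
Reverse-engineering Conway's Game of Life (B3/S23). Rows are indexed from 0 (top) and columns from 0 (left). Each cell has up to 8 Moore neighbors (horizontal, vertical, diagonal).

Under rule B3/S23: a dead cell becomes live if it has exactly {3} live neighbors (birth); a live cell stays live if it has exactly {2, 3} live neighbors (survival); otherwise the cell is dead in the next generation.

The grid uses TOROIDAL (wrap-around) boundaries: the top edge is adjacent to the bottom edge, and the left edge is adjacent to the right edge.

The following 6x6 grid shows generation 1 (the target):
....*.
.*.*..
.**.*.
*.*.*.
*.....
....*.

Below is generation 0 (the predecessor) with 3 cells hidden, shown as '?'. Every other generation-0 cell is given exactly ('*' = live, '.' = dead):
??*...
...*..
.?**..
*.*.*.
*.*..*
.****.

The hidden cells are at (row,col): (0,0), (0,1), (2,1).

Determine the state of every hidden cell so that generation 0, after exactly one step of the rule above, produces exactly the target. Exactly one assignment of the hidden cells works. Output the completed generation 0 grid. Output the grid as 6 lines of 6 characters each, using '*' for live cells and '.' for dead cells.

Hidden generation-0 cells (in order): (0,0), (0,1), (2,1).
A hidden cell only influences target cells in its own 3x3 neighborhood. Try each of the 2^3 = 8 assignments, step the completed generation 0 forward once under B3/S23, and compare with the target:
  (0,0)=. (0,1)=. (2,1)=. -> step gives (0,1)='*' but target has '.' -> reject
  (0,0)=. (0,1)=. (2,1)=* -> step gives (0,1)='*' but target has '.' -> reject
  (0,0)=. (0,1)=* (2,1)=. -> step gives (0,1)='*' but target has '.' -> reject
  (0,0)=. (0,1)=* (2,1)=* -> step gives (0,1)='*' but target has '.' -> reject
  (0,0)=* (0,1)=. (2,1)=. -> step reproduces the target at every cell -> ACCEPT
  (0,0)=* (0,1)=. (2,1)=* -> step gives (1,1)='.' but target has '*' -> reject
  (0,0)=* (0,1)=* (2,1)=. -> step gives (0,0)='*' but target has '.' -> reject
  (0,0)=* (0,1)=* (2,1)=* -> step gives (0,0)='*' but target has '.' -> reject
Unique solution: (0,0)=live, (0,1)=dead, (2,1)=dead.
Check: live-neighbor counts of every cell in the completed generation 0:
144532
134321
133432
253524
364644
454424
Applying B3/S23 to generation 0 with these counts gives:
....*.
.*.*..
.**.*.
*.*.*.
*.....
....*.
which matches the target exactly.

Answer: *.*...
...*..
..**..
*.*.*.
*.*..*
.****.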